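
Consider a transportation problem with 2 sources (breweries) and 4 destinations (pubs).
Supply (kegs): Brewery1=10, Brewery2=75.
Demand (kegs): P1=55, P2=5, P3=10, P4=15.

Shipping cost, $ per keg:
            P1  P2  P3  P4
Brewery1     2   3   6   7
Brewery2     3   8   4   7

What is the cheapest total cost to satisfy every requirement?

320

A cheapest plan:
  Brewery1→P1: 5 kegs
  Brewery1→P2: 5 kegs
  Brewery2→P1: 50 kegs
  Brewery2→P3: 10 kegs
  Brewery2→P4: 15 kegs
Total cost = $320.
(Supply check: Brewery1 ships 10; Brewery2 ships 75.)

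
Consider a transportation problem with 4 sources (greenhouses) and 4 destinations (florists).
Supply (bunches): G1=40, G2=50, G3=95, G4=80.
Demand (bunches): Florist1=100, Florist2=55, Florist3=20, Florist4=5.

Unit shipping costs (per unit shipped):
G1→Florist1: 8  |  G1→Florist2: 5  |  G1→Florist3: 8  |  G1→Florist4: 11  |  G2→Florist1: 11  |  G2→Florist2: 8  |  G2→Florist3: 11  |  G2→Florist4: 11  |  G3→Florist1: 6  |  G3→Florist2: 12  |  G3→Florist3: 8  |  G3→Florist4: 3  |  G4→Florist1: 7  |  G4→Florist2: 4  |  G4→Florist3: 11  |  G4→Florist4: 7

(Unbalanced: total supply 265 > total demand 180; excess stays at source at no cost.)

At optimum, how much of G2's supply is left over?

Minimum-cost shipments:
  G1 to Florist3: 20 × 8 = 160
  G3 to Florist1: 90 × 6 = 540
  G3 to Florist4: 5 × 3 = 15
  G4 to Florist1: 10 × 7 = 70
  G4 to Florist2: 55 × 4 = 220
Total cost = 1005.
G2 ships 0 of its 50, leaving 50.

50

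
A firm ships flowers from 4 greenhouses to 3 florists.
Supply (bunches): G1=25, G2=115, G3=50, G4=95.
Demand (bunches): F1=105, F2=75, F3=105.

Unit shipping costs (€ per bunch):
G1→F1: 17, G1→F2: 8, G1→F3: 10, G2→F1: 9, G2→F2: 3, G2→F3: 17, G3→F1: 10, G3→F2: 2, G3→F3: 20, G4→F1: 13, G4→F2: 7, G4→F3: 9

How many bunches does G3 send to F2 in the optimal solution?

The minimum-cost plan:
  G1->F2: 15 × €8 = €120
  G1->F3: 10 × €10 = €100
  G2->F1: 105 × €9 = €945
  G2->F2: 10 × €3 = €30
  G3->F2: 50 × €2 = €100
  G4->F3: 95 × €9 = €855
Total cost = €2150.
So G3→F2 carries 50 bunches.

50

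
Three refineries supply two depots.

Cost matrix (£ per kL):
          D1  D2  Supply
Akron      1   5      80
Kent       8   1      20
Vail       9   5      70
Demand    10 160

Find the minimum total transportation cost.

An optimal shipping plan:
  Akron to D1: 10 × £1 = £10
  Akron to D2: 70 × £5 = £350
  Kent to D2: 20 × £1 = £20
  Vail to D2: 70 × £5 = £350
Total = 10 + 350 + 20 + 350 = £730.
(Supply check: Akron ships 80; Kent ships 20; Vail ships 70.)

730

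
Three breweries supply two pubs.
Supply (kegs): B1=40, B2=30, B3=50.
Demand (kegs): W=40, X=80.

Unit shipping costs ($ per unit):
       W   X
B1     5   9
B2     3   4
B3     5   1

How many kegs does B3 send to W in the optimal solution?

0

The minimum-cost plan:
  B1->W: 40 × $5 = $200
  B2->X: 30 × $4 = $120
  B3->X: 50 × $1 = $50
Total cost = $370.
The route B3→W is not used.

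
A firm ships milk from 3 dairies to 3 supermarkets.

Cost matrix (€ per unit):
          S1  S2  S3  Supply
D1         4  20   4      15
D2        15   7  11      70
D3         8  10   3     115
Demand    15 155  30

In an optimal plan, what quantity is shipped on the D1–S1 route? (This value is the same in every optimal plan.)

The minimum-cost plan:
  D1 to S1: 15 × €4 = €60
  D2 to S2: 70 × €7 = €490
  D3 to S2: 85 × €10 = €850
  D3 to S3: 30 × €3 = €90
Total cost = €1490.
So D1→S1 carries 15 crates.

15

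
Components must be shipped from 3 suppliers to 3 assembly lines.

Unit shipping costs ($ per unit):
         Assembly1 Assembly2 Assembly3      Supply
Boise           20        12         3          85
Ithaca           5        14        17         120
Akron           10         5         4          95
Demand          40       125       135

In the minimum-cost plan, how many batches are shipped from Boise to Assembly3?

85

Solving gives:
  Boise–Assembly3: 85 × $3 = $255
  Ithaca–Assembly1: 40 × $5 = $200
  Ithaca–Assembly2: 80 × $14 = $1120
  Akron–Assembly2: 45 × $5 = $225
  Akron–Assembly3: 50 × $4 = $200
Total cost = $2000.
So Boise→Assembly3 carries 85 batches.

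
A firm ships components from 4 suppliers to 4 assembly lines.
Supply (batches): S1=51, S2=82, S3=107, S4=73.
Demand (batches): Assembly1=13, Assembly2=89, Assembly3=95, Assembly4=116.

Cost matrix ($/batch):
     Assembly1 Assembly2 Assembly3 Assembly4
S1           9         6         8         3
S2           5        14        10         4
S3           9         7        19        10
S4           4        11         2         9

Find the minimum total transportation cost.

1527

A cheapest plan:
  S1–Assembly3: 22 × $8 = $176
  S1–Assembly4: 29 × $3 = $87
  S2–Assembly4: 82 × $4 = $328
  S3–Assembly1: 13 × $9 = $117
  S3–Assembly2: 89 × $7 = $623
  S3–Assembly4: 5 × $10 = $50
  S4–Assembly3: 73 × $2 = $146
Total = 176 + 87 + 328 + 117 + 623 + 50 + 146 = $1527.
(Supply check: S1 ships 51; S2 ships 82; S3 ships 107; S4 ships 73.)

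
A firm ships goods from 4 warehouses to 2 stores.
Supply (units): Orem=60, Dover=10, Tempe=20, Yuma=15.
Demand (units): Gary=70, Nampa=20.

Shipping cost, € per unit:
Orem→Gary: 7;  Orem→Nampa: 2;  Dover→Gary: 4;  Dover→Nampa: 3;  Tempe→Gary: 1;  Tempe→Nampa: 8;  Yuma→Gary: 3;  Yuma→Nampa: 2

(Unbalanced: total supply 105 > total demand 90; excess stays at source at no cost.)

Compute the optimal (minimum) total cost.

One minimum-cost allocation:
  Orem–Gary: 25 × €7 = €175
  Orem–Nampa: 20 × €2 = €40
  Dover–Gary: 10 × €4 = €40
  Tempe–Gary: 20 × €1 = €20
  Yuma–Gary: 15 × €3 = €45
Total = 175 + 40 + 40 + 20 + 45 = €320.

320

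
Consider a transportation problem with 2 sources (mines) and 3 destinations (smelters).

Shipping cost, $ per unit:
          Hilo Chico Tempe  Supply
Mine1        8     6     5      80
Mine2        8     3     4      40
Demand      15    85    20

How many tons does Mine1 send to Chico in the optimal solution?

45

The minimum-cost plan:
  Mine1–Hilo: 15 tons
  Mine1–Chico: 45 tons
  Mine1–Tempe: 20 tons
  Mine2–Chico: 40 tons
Total cost = $610.
So Mine1→Chico carries 45 tons.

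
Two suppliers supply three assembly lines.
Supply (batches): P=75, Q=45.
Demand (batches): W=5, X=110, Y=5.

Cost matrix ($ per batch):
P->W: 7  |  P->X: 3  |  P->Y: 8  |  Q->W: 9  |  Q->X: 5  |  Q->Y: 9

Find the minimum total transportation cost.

An optimal shipping plan:
  P–W: 5 × $7 = $35
  P–X: 70 × $3 = $210
  Q–X: 40 × $5 = $200
  Q–Y: 5 × $9 = $45
Total = 35 + 210 + 200 + 45 = $490.
(Supply check: P ships 75; Q ships 45.)

490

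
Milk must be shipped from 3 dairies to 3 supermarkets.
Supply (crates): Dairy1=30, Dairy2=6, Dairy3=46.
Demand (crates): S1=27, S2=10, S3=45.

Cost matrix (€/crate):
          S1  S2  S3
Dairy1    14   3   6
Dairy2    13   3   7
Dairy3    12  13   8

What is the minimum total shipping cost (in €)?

662

Optimal allocation:
  Dairy1–S2: 4 × €3 = €12
  Dairy1–S3: 26 × €6 = €156
  Dairy2–S2: 6 × €3 = €18
  Dairy3–S1: 27 × €12 = €324
  Dairy3–S3: 19 × €8 = €152
Total = 12 + 156 + 18 + 324 + 152 = €662.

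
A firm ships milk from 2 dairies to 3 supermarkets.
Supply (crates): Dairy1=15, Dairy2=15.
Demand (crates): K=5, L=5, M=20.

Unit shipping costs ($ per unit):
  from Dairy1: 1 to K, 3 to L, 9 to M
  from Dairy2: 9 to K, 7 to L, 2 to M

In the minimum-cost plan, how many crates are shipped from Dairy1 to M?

The minimum-cost plan:
  Dairy1–K: 5 × $1 = $5
  Dairy1–L: 5 × $3 = $15
  Dairy1–M: 5 × $9 = $45
  Dairy2–M: 15 × $2 = $30
Total cost = $95.
So Dairy1→M carries 5 crates.

5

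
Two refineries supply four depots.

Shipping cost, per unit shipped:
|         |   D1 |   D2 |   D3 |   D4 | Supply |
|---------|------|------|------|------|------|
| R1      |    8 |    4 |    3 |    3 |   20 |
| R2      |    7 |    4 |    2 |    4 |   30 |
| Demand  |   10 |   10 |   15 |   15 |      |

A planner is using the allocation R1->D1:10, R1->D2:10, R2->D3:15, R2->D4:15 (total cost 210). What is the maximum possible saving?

Current plan cost = 10·8 + 10·4 + 15·2 + 15·4 = 210.
Optimal plan:
  R1->D2: 5 × 4 = 20
  R1->D4: 15 × 3 = 45
  R2->D1: 10 × 7 = 70
  R2->D2: 5 × 4 = 20
  R2->D3: 15 × 2 = 30
Optimal cost = 185.
Saving = 210 − 185 = 25.

25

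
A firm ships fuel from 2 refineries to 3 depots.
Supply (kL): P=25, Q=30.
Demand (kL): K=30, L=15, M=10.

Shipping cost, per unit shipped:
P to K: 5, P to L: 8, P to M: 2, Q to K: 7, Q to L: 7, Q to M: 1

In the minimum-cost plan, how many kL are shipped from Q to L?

15

Optimal shipments:
  P to K: 25 × 5 = 125
  Q to K: 5 × 7 = 35
  Q to L: 15 × 7 = 105
  Q to M: 10 × 1 = 10
Total cost = 275.
So Q→L carries 15 kL.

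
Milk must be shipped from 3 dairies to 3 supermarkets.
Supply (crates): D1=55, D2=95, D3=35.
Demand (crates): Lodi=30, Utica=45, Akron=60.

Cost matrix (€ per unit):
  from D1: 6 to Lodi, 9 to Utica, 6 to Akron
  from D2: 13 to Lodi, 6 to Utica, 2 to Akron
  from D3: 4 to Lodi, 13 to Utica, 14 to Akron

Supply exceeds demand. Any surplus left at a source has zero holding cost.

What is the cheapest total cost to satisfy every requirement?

A cheapest plan:
  D1->Utica: 10 crates
  D2->Utica: 35 crates
  D2->Akron: 60 crates
  D3->Lodi: 30 crates
Total cost = €540.

540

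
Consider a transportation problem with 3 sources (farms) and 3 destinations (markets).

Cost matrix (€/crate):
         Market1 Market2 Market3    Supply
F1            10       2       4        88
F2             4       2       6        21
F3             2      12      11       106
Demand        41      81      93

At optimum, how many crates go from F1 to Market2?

60

The minimum-cost plan:
  F1->Market2: 60 × €2 = €120
  F1->Market3: 28 × €4 = €112
  F2->Market2: 21 × €2 = €42
  F3->Market1: 41 × €2 = €82
  F3->Market3: 65 × €11 = €715
Total cost = €1071.
So F1→Market2 carries 60 crates.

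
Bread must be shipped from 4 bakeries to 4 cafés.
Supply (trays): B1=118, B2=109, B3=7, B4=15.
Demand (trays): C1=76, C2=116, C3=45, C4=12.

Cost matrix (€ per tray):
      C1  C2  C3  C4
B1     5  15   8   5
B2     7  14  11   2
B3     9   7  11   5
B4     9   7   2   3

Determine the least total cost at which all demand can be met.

An optimal shipping plan:
  B1→C1: 76 × €5 = €380
  B1→C3: 42 × €8 = €336
  B2→C2: 97 × €14 = €1358
  B2→C4: 12 × €2 = €24
  B3→C2: 7 × €7 = €49
  B4→C2: 12 × €7 = €84
  B4→C3: 3 × €2 = €6
Total = 380 + 336 + 1358 + 24 + 49 + 84 + 6 = €2237.
(Supply check: B1 ships 118; B2 ships 109; B3 ships 7; B4 ships 15.)

2237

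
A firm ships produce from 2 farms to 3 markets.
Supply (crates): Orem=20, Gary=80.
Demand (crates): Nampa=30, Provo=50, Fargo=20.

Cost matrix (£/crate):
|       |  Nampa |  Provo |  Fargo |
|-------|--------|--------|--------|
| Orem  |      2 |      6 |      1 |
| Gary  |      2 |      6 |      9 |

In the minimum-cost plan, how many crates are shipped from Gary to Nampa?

The minimum-cost plan:
  Orem->Fargo: 20 × £1 = £20
  Gary->Nampa: 30 × £2 = £60
  Gary->Provo: 50 × £6 = £300
Total cost = £380.
So Gary→Nampa carries 30 crates.

30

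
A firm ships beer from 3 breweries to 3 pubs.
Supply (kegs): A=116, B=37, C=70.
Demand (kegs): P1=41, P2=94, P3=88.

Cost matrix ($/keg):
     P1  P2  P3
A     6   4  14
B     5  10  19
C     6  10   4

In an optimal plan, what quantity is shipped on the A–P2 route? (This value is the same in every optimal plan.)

94

The minimum-cost plan:
  A–P1: 4 kegs
  A–P2: 94 kegs
  A–P3: 18 kegs
  B–P1: 37 kegs
  C–P3: 70 kegs
Total cost = $1117.
So A→P2 carries 94 kegs.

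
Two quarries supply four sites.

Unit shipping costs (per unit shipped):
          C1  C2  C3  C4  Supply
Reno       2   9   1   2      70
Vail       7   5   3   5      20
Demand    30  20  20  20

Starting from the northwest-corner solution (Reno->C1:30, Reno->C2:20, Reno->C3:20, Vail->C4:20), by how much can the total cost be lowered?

140

Current plan cost = 30·2 + 20·9 + 20·1 + 20·5 = 360.
Optimal plan:
  Reno–C1: 30 × 2 = 60
  Reno–C3: 20 × 1 = 20
  Reno–C4: 20 × 2 = 40
  Vail–C2: 20 × 5 = 100
Optimal cost = 220.
Saving = 360 − 220 = 140.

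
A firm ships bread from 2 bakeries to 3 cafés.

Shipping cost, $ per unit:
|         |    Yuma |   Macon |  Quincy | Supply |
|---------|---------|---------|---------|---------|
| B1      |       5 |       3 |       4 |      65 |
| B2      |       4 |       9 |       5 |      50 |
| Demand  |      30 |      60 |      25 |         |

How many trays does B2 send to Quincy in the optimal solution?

20

Solving gives:
  B1->Macon: 60 trays
  B1->Quincy: 5 trays
  B2->Yuma: 30 trays
  B2->Quincy: 20 trays
Total cost = $420.
So B2→Quincy carries 20 trays.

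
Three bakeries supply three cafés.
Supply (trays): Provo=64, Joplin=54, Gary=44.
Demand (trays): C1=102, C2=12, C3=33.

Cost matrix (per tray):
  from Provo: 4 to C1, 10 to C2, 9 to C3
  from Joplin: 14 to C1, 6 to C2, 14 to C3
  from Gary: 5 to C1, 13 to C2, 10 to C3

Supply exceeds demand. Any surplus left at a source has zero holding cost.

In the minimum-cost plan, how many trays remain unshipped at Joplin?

15

Minimum-cost shipments:
  Provo→C1: 58 trays
  Provo→C3: 6 trays
  Joplin→C2: 12 trays
  Joplin→C3: 27 trays
  Gary→C1: 44 trays
Total cost = 956.
Joplin ships 39 of its 54, leaving 15.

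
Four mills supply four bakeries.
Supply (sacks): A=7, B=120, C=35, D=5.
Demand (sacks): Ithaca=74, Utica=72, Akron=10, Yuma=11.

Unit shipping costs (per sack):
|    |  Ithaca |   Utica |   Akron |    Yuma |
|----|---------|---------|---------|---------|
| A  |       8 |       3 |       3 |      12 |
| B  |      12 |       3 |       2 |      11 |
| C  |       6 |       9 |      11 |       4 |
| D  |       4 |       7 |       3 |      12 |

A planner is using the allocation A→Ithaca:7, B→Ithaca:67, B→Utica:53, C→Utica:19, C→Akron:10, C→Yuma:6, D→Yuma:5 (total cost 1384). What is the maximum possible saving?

Current plan cost = 7·8 + 67·12 + 53·3 + 19·9 + 10·11 + 6·4 + 5·12 = 1384.
Optimal plan:
  A→Ithaca: 7 × 8 = 56
  B→Ithaca: 38 × 12 = 456
  B→Utica: 72 × 3 = 216
  B→Akron: 10 × 2 = 20
  C→Ithaca: 24 × 6 = 144
  C→Yuma: 11 × 4 = 44
  D→Ithaca: 5 × 4 = 20
Optimal cost = 956.
Saving = 1384 − 956 = 428.

428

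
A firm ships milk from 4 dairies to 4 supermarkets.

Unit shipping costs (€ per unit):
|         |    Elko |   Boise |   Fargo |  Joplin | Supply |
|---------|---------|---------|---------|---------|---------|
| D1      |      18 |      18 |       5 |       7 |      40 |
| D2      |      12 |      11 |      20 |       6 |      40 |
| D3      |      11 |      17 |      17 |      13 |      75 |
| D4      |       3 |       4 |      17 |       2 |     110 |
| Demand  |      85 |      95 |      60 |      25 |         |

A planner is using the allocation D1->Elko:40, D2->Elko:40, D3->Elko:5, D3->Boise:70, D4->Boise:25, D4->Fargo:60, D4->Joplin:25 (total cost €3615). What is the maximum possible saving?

1745

Current plan cost = 40·18 + 40·12 + 5·11 + 70·17 + 25·4 + 60·17 + 25·2 = €3615.
Optimal plan:
  D1 to Fargo: 40 × €5 = €200
  D2 to Boise: 15 × €11 = €165
  D2 to Joplin: 25 × €6 = €150
  D3 to Elko: 55 × €11 = €605
  D3 to Fargo: 20 × €17 = €340
  D4 to Elko: 30 × €3 = €90
  D4 to Boise: 80 × €4 = €320
Optimal cost = €1870.
Saving = 3615 − 1870 = €1745.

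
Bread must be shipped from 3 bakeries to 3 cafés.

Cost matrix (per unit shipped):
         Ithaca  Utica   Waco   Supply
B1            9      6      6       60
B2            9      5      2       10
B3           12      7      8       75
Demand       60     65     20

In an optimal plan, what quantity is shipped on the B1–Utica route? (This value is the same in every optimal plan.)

The minimum-cost plan:
  B1→Ithaca: 60 × 9 = 540
  B2→Waco: 10 × 2 = 20
  B3→Utica: 65 × 7 = 455
  B3→Waco: 10 × 8 = 80
Total cost = 1095.
The route B1→Utica is not used.

0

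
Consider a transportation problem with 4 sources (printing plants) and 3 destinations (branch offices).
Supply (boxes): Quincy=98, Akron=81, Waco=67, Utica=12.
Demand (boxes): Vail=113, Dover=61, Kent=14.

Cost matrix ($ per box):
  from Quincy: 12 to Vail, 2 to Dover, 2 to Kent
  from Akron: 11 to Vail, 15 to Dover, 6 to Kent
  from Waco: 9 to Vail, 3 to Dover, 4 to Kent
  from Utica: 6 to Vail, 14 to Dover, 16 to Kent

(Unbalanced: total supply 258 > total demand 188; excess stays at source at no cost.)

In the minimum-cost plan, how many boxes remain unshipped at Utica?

0

Minimum-cost shipments:
  Quincy–Dover: 61 boxes
  Quincy–Kent: 14 boxes
  Akron–Vail: 34 boxes
  Waco–Vail: 67 boxes
  Utica–Vail: 12 boxes
Total cost = $1199.
Utica ships 12 of its 12, leaving 0.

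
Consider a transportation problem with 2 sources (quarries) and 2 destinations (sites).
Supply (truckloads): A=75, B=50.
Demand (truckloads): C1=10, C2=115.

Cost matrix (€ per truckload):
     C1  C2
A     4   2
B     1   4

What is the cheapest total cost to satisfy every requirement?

320

An optimal shipping plan:
  A->C2: 75 × €2 = €150
  B->C1: 10 × €1 = €10
  B->C2: 40 × €4 = €160
Total = 150 + 10 + 160 = €320.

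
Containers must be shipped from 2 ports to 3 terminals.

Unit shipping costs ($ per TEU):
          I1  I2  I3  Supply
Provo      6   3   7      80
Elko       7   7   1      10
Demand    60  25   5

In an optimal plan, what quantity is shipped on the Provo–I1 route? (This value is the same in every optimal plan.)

55

The minimum-cost plan:
  Provo->I1: 55 × $6 = $330
  Provo->I2: 25 × $3 = $75
  Elko->I1: 5 × $7 = $35
  Elko->I3: 5 × $1 = $5
Total cost = $445.
So Provo→I1 carries 55 TEU.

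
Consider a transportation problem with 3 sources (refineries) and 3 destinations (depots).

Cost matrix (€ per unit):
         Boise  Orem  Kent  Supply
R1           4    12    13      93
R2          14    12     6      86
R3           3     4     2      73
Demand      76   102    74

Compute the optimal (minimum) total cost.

1388

A cheapest plan:
  R1→Boise: 76 × €4 = €304
  R1→Orem: 17 × €12 = €204
  R2→Orem: 12 × €12 = €144
  R2→Kent: 74 × €6 = €444
  R3→Orem: 73 × €4 = €292
Total = 304 + 204 + 144 + 444 + 292 = €1388.
(Supply check: R1 ships 93; R2 ships 86; R3 ships 73.)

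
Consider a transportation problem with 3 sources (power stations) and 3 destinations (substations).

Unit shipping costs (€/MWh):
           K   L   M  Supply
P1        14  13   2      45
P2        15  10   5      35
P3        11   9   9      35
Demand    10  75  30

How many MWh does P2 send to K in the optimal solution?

The minimum-cost plan:
  P1 to K: 10 × €14 = €140
  P1 to L: 5 × €13 = €65
  P1 to M: 30 × €2 = €60
  P2 to L: 35 × €10 = €350
  P3 to L: 35 × €9 = €315
Total cost = €930.
The route P2→K is not used.

0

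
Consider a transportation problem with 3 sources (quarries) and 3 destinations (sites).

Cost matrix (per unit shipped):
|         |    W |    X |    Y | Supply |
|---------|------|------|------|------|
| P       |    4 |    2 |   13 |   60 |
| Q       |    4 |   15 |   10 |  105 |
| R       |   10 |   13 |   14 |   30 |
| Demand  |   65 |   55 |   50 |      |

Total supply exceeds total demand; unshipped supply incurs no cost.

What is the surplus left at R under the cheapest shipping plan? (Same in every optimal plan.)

Minimum-cost shipments:
  P->W: 5 × 4 = 20
  P->X: 55 × 2 = 110
  Q->W: 60 × 4 = 240
  Q->Y: 45 × 10 = 450
  R->Y: 5 × 14 = 70
Total cost = 890.
R ships 5 of its 30, leaving 25.

25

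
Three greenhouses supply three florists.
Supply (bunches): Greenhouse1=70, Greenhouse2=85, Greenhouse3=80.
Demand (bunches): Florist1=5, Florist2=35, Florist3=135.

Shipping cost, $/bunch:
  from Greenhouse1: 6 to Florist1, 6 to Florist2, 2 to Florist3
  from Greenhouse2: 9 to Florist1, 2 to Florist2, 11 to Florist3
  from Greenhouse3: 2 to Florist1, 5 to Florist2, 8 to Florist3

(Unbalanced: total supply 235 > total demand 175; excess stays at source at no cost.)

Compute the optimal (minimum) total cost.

740

Optimal allocation:
  Greenhouse1->Florist3: 70 bunches
  Greenhouse2->Florist2: 35 bunches
  Greenhouse3->Florist1: 5 bunches
  Greenhouse3->Florist3: 65 bunches
Total cost = $740.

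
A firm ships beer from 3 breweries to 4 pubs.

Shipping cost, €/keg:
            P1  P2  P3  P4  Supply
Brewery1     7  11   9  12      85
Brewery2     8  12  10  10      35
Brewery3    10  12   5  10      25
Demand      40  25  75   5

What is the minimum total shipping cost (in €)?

1210

Optimal allocation:
  Brewery1->P1: 10 × €7 = €70
  Brewery1->P2: 25 × €11 = €275
  Brewery1->P3: 50 × €9 = €450
  Brewery2->P1: 30 × €8 = €240
  Brewery2->P4: 5 × €10 = €50
  Brewery3->P3: 25 × €5 = €125
Total = 70 + 275 + 450 + 240 + 50 + 125 = €1210.
(Supply check: Brewery1 ships 85; Brewery2 ships 35; Brewery3 ships 25.)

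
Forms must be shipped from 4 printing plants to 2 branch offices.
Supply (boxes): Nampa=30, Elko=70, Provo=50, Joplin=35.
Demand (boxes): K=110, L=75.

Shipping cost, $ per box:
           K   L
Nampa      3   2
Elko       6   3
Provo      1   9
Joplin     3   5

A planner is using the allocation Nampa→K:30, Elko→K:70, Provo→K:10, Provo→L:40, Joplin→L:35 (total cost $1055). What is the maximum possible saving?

Current plan cost = 30·3 + 70·6 + 10·1 + 40·9 + 35·5 = $1055.
Optimal plan:
  Nampa–K: 25 boxes
  Nampa–L: 5 boxes
  Elko–L: 70 boxes
  Provo–K: 50 boxes
  Joplin–K: 35 boxes
Optimal cost = $450.
Saving = 1055 − 450 = $605.

605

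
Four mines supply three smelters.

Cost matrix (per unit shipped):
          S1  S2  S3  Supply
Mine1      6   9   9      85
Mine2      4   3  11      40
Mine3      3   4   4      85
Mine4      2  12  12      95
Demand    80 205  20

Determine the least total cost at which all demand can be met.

1565

Optimal allocation:
  Mine1→S2: 85 × 9 = 765
  Mine2→S2: 40 × 3 = 120
  Mine3→S2: 65 × 4 = 260
  Mine3→S3: 20 × 4 = 80
  Mine4→S1: 80 × 2 = 160
  Mine4→S2: 15 × 12 = 180
Total = 765 + 120 + 260 + 80 + 160 + 180 = 1565.
(Supply check: Mine1 ships 85; Mine2 ships 40; Mine3 ships 85; Mine4 ships 95.)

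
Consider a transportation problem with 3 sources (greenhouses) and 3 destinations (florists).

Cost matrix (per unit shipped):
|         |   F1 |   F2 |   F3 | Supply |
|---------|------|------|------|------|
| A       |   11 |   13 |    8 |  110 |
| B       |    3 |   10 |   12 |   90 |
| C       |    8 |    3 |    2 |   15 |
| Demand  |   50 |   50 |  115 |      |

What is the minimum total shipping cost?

An optimal shipping plan:
  A to F3: 110 × 8 = 880
  B to F1: 50 × 3 = 150
  B to F2: 40 × 10 = 400
  C to F2: 10 × 3 = 30
  C to F3: 5 × 2 = 10
Total = 880 + 150 + 400 + 30 + 10 = 1470.

1470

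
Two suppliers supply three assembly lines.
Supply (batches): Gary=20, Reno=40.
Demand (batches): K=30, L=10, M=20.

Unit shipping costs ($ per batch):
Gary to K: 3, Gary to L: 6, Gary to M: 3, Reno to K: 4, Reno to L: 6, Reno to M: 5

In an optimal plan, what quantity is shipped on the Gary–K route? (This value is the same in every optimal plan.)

Solving gives:
  Gary->M: 20 × $3 = $60
  Reno->K: 30 × $4 = $120
  Reno->L: 10 × $6 = $60
Total cost = $240.
The route Gary→K is not used.

0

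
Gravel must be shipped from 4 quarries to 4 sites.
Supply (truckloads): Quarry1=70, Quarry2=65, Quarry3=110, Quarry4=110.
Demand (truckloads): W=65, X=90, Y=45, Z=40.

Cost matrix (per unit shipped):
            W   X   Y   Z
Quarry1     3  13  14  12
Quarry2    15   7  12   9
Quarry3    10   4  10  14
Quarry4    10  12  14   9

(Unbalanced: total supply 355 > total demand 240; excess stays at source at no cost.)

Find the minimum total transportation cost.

1415

Optimal allocation:
  Quarry1–W: 65 × 3 = 195
  Quarry2–Y: 25 × 12 = 300
  Quarry2–Z: 40 × 9 = 360
  Quarry3–X: 90 × 4 = 360
  Quarry3–Y: 20 × 10 = 200
Total = 195 + 300 + 360 + 360 + 200 = 1415.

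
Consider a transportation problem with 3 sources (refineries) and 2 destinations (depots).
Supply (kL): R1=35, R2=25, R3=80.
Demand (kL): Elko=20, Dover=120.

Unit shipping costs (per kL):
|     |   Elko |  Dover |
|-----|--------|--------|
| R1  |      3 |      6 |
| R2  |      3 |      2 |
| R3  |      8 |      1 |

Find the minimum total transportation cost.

One minimum-cost allocation:
  R1→Elko: 20 × 3 = 60
  R1→Dover: 15 × 6 = 90
  R2→Dover: 25 × 2 = 50
  R3→Dover: 80 × 1 = 80
Total = 60 + 90 + 50 + 80 = 280.
(Supply check: R1 ships 35; R2 ships 25; R3 ships 80.)

280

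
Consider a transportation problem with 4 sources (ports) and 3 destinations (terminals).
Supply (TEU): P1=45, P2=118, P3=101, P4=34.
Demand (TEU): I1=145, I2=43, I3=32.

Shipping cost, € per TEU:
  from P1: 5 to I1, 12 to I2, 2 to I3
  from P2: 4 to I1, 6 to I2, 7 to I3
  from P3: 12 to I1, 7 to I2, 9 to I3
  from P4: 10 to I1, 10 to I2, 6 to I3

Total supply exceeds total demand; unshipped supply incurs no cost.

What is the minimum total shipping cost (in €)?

1028

Optimal allocation:
  P1→I1: 27 × €5 = €135
  P1→I3: 18 × €2 = €36
  P2→I1: 118 × €4 = €472
  P3→I2: 43 × €7 = €301
  P4→I3: 14 × €6 = €84
Total = 135 + 36 + 472 + 301 + 84 = €1028.
(Supply check: P1 ships 45; P2 ships 118; P3 ships 43; P4 ships 14.)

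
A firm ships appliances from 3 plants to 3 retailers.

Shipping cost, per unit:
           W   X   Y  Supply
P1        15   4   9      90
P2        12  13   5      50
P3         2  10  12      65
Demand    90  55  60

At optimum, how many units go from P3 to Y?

Optimal shipments:
  P1->W: 25 × 15 = 375
  P1->X: 55 × 4 = 220
  P1->Y: 10 × 9 = 90
  P2->Y: 50 × 5 = 250
  P3->W: 65 × 2 = 130
Total cost = 1065.
The route P3→Y is not used.

0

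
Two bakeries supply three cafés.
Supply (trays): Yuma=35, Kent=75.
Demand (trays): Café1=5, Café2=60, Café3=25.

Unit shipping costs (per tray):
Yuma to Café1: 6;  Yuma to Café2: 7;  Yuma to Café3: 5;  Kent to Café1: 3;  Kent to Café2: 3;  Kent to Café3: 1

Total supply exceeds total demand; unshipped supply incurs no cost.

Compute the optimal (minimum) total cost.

275

A cheapest plan:
  Yuma–Café1: 5 × 6 = 30
  Yuma–Café2: 10 × 7 = 70
  Kent–Café2: 50 × 3 = 150
  Kent–Café3: 25 × 1 = 25
Total = 30 + 70 + 150 + 25 = 275.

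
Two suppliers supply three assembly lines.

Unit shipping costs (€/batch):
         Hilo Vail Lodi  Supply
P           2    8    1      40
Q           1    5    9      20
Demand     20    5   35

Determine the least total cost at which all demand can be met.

A cheapest plan:
  P–Hilo: 5 × €2 = €10
  P–Lodi: 35 × €1 = €35
  Q–Hilo: 15 × €1 = €15
  Q–Vail: 5 × €5 = €25
Total = 10 + 35 + 15 + 25 = €85.
(Supply check: P ships 40; Q ships 20.)

85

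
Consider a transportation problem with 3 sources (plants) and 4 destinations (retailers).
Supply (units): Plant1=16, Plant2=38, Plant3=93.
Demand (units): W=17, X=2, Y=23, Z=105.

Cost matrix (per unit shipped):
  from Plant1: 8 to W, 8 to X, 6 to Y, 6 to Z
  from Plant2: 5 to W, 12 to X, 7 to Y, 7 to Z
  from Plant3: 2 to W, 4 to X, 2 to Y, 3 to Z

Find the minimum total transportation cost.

Optimal allocation:
  Plant1->Z: 16 units
  Plant2->W: 17 units
  Plant2->Z: 21 units
  Plant3->X: 2 units
  Plant3->Y: 23 units
  Plant3->Z: 68 units
Total cost = 586.

586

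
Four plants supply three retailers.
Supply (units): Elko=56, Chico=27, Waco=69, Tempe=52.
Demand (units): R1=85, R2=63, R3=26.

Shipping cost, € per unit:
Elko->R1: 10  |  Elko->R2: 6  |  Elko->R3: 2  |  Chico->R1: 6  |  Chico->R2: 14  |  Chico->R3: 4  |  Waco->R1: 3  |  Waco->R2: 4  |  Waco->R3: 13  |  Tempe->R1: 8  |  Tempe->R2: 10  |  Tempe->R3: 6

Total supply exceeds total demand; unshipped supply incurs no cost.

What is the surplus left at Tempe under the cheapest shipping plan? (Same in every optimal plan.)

Minimum-cost shipments:
  Elko→R2: 30 × €6 = €180
  Elko→R3: 26 × €2 = €52
  Chico→R1: 27 × €6 = €162
  Waco→R1: 36 × €3 = €108
  Waco→R2: 33 × €4 = €132
  Tempe→R1: 22 × €8 = €176
Total cost = €810.
Tempe ships 22 of its 52, leaving 30.

30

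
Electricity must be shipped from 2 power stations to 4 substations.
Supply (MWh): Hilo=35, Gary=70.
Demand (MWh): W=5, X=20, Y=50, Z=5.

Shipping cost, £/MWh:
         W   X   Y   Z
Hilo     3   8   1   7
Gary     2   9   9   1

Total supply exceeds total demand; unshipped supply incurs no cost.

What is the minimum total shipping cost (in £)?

365

One minimum-cost allocation:
  Hilo–Y: 35 MWh
  Gary–W: 5 MWh
  Gary–X: 20 MWh
  Gary–Y: 15 MWh
  Gary–Z: 5 MWh
Total cost = £365.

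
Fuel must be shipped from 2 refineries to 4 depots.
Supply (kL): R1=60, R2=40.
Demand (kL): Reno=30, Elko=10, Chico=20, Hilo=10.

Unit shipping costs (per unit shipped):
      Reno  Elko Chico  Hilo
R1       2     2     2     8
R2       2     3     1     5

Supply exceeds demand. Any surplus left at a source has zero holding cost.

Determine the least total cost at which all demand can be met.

An optimal shipping plan:
  R1→Reno: 30 × 2 = 60
  R1→Elko: 10 × 2 = 20
  R2→Chico: 20 × 1 = 20
  R2→Hilo: 10 × 5 = 50
Total = 60 + 20 + 20 + 50 = 150.

150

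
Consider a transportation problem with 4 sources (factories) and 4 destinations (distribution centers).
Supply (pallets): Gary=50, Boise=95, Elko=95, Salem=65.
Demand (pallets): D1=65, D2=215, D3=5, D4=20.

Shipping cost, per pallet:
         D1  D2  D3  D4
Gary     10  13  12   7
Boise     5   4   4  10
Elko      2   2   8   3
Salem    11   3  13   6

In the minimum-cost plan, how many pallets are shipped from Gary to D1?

Solving gives:
  Gary→D1: 30 × 10 = 300
  Gary→D4: 20 × 7 = 140
  Boise→D2: 90 × 4 = 360
  Boise→D3: 5 × 4 = 20
  Elko→D1: 35 × 2 = 70
  Elko→D2: 60 × 2 = 120
  Salem→D2: 65 × 3 = 195
Total cost = 1205.
So Gary→D1 carries 30 pallets.

30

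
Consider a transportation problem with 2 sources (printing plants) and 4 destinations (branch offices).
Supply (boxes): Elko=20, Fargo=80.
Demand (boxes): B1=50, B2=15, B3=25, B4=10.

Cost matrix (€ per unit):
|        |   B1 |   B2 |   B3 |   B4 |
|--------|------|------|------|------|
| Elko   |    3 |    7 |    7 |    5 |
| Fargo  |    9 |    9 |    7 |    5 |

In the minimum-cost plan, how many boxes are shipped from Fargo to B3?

25

Solving gives:
  Elko–B1: 20 × €3 = €60
  Fargo–B1: 30 × €9 = €270
  Fargo–B2: 15 × €9 = €135
  Fargo–B3: 25 × €7 = €175
  Fargo–B4: 10 × €5 = €50
Total cost = €690.
So Fargo→B3 carries 25 boxes.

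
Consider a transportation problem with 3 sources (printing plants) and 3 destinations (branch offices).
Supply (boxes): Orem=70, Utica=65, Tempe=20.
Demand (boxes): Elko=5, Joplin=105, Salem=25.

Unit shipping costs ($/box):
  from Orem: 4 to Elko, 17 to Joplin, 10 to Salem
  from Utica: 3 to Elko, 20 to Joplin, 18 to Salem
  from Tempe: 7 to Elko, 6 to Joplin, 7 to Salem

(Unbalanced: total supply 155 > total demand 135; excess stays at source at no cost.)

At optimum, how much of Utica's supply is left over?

20

Minimum-cost shipments:
  Orem→Joplin: 45 × $17 = $765
  Orem→Salem: 25 × $10 = $250
  Utica→Elko: 5 × $3 = $15
  Utica→Joplin: 40 × $20 = $800
  Tempe→Joplin: 20 × $6 = $120
Total cost = $1950.
Utica ships 45 of its 65, leaving 20.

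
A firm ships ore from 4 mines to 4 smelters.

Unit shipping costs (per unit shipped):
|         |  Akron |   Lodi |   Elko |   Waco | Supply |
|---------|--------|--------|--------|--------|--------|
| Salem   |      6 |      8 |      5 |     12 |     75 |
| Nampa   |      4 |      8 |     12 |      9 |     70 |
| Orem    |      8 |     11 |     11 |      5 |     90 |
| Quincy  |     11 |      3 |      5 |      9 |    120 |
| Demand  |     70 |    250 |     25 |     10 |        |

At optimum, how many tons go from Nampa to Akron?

Optimal shipments:
  Salem–Lodi: 50 × 8 = 400
  Salem–Elko: 25 × 5 = 125
  Nampa–Akron: 70 × 4 = 280
  Orem–Lodi: 80 × 11 = 880
  Orem–Waco: 10 × 5 = 50
  Quincy–Lodi: 120 × 3 = 360
Total cost = 2095.
So Nampa→Akron carries 70 tons.

70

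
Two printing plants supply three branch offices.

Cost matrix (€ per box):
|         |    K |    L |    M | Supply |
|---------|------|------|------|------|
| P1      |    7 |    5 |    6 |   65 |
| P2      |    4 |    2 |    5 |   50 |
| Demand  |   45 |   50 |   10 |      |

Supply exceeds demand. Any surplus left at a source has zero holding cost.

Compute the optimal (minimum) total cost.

Optimal allocation:
  P1->K: 45 boxes
  P1->M: 10 boxes
  P2->L: 50 boxes
Total cost = €475.

475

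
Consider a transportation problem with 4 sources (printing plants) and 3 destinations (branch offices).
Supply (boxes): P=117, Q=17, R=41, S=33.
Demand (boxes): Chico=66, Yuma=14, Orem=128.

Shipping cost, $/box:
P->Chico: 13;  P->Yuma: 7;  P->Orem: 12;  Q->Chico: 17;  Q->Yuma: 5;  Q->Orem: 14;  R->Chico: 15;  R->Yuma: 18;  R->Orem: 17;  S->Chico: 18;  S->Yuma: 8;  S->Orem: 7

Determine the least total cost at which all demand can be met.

Optimal allocation:
  P–Chico: 25 boxes
  P–Orem: 92 boxes
  Q–Yuma: 14 boxes
  Q–Orem: 3 boxes
  R–Chico: 41 boxes
  S–Orem: 33 boxes
Total cost = $2387.

2387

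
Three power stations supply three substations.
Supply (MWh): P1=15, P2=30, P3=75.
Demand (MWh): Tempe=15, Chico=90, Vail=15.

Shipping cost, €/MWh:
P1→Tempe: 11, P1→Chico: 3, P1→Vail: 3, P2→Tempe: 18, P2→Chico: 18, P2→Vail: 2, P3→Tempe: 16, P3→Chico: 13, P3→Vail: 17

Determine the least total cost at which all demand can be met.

Optimal allocation:
  P1–Chico: 15 × €3 = €45
  P2–Tempe: 15 × €18 = €270
  P2–Vail: 15 × €2 = €30
  P3–Chico: 75 × €13 = €975
Total = 45 + 270 + 30 + 975 = €1320.
(Supply check: P1 ships 15; P2 ships 30; P3 ships 75.)

1320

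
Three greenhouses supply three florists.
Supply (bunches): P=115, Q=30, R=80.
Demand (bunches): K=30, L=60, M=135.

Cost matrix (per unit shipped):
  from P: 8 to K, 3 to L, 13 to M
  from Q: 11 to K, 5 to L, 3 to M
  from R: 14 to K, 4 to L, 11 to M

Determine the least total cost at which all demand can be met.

Optimal allocation:
  P–K: 30 × 8 = 240
  P–L: 60 × 3 = 180
  P–M: 25 × 13 = 325
  Q–M: 30 × 3 = 90
  R–M: 80 × 11 = 880
Total = 240 + 180 + 325 + 90 + 880 = 1715.
(Supply check: P ships 115; Q ships 30; R ships 80.)

1715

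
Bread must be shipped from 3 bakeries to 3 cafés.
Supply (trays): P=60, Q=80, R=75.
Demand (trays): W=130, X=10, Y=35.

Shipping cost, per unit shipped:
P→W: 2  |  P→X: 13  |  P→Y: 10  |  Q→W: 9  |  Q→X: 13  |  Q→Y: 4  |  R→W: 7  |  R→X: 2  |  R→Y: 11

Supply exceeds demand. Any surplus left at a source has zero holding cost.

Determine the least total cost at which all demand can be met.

780

Optimal allocation:
  P–W: 60 × 2 = 120
  Q–W: 5 × 9 = 45
  Q–Y: 35 × 4 = 140
  R–W: 65 × 7 = 455
  R–X: 10 × 2 = 20
Total = 120 + 45 + 140 + 455 + 20 = 780.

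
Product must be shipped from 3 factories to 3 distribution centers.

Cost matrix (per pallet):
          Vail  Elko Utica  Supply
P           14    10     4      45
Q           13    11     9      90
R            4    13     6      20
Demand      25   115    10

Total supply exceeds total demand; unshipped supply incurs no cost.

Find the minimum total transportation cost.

1415

A cheapest plan:
  P to Elko: 35 pallets
  P to Utica: 10 pallets
  Q to Vail: 5 pallets
  Q to Elko: 80 pallets
  R to Vail: 20 pallets
Total cost = 1415.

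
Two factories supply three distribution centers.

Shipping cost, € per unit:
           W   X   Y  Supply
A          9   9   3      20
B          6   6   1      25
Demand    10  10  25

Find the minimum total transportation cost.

185

A cheapest plan:
  A->Y: 20 pallets
  B->W: 10 pallets
  B->X: 10 pallets
  B->Y: 5 pallets
Total cost = €185.
(Supply check: A ships 20; B ships 25.)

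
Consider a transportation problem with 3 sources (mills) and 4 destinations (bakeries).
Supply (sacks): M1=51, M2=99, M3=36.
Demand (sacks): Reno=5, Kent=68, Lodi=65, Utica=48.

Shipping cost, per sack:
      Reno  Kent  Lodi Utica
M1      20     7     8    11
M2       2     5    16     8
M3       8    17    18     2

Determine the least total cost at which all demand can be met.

Optimal allocation:
  M1–Lodi: 51 × 8 = 408
  M2–Reno: 5 × 2 = 10
  M2–Kent: 68 × 5 = 340
  M2–Lodi: 14 × 16 = 224
  M2–Utica: 12 × 8 = 96
  M3–Utica: 36 × 2 = 72
Total = 408 + 10 + 340 + 224 + 96 + 72 = 1150.

1150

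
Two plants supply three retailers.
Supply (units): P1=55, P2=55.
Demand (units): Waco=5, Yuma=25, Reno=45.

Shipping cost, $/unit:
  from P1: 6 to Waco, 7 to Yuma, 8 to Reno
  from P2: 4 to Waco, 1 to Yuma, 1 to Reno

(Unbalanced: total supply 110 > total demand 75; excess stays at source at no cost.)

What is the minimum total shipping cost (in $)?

One minimum-cost allocation:
  P1 to Waco: 5 × $6 = $30
  P1 to Yuma: 15 × $7 = $105
  P2 to Yuma: 10 × $1 = $10
  P2 to Reno: 45 × $1 = $45
Total = 30 + 105 + 10 + 45 = $190.

190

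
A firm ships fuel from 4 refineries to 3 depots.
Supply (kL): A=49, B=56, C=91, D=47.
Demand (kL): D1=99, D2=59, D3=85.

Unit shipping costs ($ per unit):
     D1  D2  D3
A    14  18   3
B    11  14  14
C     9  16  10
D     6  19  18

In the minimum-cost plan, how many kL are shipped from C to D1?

The minimum-cost plan:
  A to D3: 49 kL
  B to D2: 56 kL
  C to D1: 52 kL
  C to D2: 3 kL
  C to D3: 36 kL
  D to D1: 47 kL
Total cost = $2089.
So C→D1 carries 52 kL.

52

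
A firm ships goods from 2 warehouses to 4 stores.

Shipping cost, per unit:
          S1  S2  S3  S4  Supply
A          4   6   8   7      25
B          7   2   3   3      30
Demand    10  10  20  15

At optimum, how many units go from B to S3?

Optimal shipments:
  A to S1: 10 × 4 = 40
  A to S2: 10 × 6 = 60
  A to S4: 5 × 7 = 35
  B to S3: 20 × 3 = 60
  B to S4: 10 × 3 = 30
Total cost = 225.
So B→S3 carries 20 units.

20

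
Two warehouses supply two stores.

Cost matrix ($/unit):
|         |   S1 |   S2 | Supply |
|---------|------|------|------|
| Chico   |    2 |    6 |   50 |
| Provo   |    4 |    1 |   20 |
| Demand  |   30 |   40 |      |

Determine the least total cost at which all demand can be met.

A cheapest plan:
  Chico->S1: 30 × $2 = $60
  Chico->S2: 20 × $6 = $120
  Provo->S2: 20 × $1 = $20
Total = 60 + 120 + 20 = $200.
(Supply check: Chico ships 50; Provo ships 20.)

200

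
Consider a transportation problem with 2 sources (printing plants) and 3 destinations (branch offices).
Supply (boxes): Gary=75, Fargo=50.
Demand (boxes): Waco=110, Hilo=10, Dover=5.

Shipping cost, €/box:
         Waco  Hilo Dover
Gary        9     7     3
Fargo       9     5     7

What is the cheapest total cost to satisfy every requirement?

Optimal allocation:
  Gary->Waco: 70 × €9 = €630
  Gary->Dover: 5 × €3 = €15
  Fargo->Waco: 40 × €9 = €360
  Fargo->Hilo: 10 × €5 = €50
Total = 630 + 15 + 360 + 50 = €1055.

1055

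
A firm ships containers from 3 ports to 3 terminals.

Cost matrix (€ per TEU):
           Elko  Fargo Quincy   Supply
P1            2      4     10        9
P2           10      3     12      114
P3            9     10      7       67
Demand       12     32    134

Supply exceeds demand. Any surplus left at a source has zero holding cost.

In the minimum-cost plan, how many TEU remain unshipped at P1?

Minimum-cost shipments:
  P1 to Elko: 9 TEU
  P2 to Elko: 3 TEU
  P2 to Fargo: 32 TEU
  P2 to Quincy: 67 TEU
  P3 to Quincy: 67 TEU
Total cost = €1417.
P1 ships 9 of its 9, leaving 0.

0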